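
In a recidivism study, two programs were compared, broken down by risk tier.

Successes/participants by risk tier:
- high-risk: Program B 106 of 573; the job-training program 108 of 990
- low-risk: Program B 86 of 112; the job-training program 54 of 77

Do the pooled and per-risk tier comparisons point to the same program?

High-risk: Program B 106/573 = 18.5%, the job-training program 108/990 = 10.9% → Program B
Low-risk: Program B 86/112 = 76.8%, the job-training program 54/77 = 70.1% → Program B
Overall: Program B 192/685 = 28.0%, the job-training program 162/1067 = 15.2% → Program B
Program B wins overall and in every risk group — no reversal.

Yes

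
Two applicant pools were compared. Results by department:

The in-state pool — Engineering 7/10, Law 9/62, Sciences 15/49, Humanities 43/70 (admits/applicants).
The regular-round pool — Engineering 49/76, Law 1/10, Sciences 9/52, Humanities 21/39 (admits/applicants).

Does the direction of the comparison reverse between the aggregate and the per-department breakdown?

Yes

Engineering: the in-state pool 7/10 = 70.0%, the regular-round pool 49/76 = 64.5% → the in-state pool
Law: the in-state pool 9/62 = 14.5%, the regular-round pool 1/10 = 10.0% → the in-state pool
Sciences: the in-state pool 15/49 = 30.6%, the regular-round pool 9/52 = 17.3% → the in-state pool
Humanities: the in-state pool 43/70 = 61.4%, the regular-round pool 21/39 = 53.8% → the in-state pool
Overall: the in-state pool 74/191 = 38.7%, the regular-round pool 80/177 = 45.2% → the regular-round pool
The in-state pool wins each department group but the regular-round pool wins overall — the comparison reverses. The in-state pool's applicants skew toward Law, which has a lower base rate.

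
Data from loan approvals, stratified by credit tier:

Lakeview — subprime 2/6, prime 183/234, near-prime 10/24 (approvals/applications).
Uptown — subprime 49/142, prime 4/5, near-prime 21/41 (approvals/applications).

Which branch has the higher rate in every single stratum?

Subprime: Lakeview 2/6 = 33.3%, Uptown 49/142 = 34.5% → Uptown
Prime: Lakeview 183/234 = 78.2%, Uptown 4/5 = 80.0% → Uptown
Near-prime: Lakeview 10/24 = 41.7%, Uptown 21/41 = 51.2% → Uptown
Uptown has the higher rate in all 3 groups.

Uptown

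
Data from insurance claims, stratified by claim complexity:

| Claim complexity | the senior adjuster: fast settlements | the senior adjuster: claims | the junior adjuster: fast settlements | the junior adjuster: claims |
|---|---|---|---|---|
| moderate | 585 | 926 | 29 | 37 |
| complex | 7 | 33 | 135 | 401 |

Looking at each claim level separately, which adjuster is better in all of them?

the junior adjuster

Moderate: the senior adjuster 585/926 = 63.2%, the junior adjuster 29/37 = 78.4% → the junior adjuster
Complex: the senior adjuster 7/33 = 21.2%, the junior adjuster 135/401 = 33.7% → the junior adjuster
The junior adjuster has the higher rate in both groups.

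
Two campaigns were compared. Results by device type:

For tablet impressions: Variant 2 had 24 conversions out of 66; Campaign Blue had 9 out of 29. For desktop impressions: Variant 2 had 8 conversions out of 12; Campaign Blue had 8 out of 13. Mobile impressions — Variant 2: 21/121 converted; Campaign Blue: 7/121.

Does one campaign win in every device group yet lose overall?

No

Tablet: Variant 2 24/66 = 36.4%, Campaign Blue 9/29 = 31.0% → Variant 2
Desktop: Variant 2 8/12 = 66.7%, Campaign Blue 8/13 = 61.5% → Variant 2
Mobile: Variant 2 21/121 = 17.4%, Campaign Blue 7/121 = 5.8% → Variant 2
Overall: Variant 2 53/199 = 26.6%, Campaign Blue 24/163 = 14.7% → Variant 2
Variant 2 wins overall and in every device group — no reversal.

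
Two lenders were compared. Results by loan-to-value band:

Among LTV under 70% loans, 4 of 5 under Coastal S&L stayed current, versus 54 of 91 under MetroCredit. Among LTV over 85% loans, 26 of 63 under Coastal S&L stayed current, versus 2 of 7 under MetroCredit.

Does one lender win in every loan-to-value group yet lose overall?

LTV under 70%: Coastal S&L 4/5 = 80.0%, MetroCredit 54/91 = 59.3% → Coastal S&L
LTV over 85%: Coastal S&L 26/63 = 41.3%, MetroCredit 2/7 = 28.6% → Coastal S&L
Overall: Coastal S&L 30/68 = 44.1%, MetroCredit 56/98 = 57.1% → MetroCredit
Coastal S&L wins each loan-to-value group but MetroCredit wins overall — the comparison reverses. Coastal S&L's loans skew toward LTV over 85%, which has a lower base rate.

Yes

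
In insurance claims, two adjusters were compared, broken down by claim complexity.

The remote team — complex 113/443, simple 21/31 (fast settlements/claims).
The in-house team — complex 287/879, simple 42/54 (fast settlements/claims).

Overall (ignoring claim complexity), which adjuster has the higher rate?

Complex: the remote team 113/443 = 25.5%, the in-house team 287/879 = 32.7% → the in-house team
Simple: the remote team 21/31 = 67.7%, the in-house team 42/54 = 77.8% → the in-house team
Overall: the remote team 134/474 = 28.3%, the in-house team 329/933 = 35.3% → the in-house team

the in-house team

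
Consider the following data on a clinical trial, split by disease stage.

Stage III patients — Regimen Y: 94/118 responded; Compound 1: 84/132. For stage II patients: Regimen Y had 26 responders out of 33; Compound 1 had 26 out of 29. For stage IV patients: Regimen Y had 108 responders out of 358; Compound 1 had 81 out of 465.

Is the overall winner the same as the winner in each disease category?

Stage III: Regimen Y 94/118 = 79.7%, Compound 1 84/132 = 63.6% → Regimen Y
Stage II: Regimen Y 26/33 = 78.8%, Compound 1 26/29 = 89.7% → Compound 1
Stage IV: Regimen Y 108/358 = 30.2%, Compound 1 81/465 = 17.4% → Regimen Y
Overall: Regimen Y 228/509 = 44.8%, Compound 1 191/626 = 30.5% → Regimen Y
Neither sweeps: Regimen Y wins 2 of 3 groups, Compound 1 wins 1. Regimen Y wins overall but not every group — no Simpson reversal.

No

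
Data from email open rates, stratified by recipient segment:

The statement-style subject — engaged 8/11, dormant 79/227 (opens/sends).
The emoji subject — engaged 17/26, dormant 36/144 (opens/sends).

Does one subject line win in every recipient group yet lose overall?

Engaged: the statement-style subject 8/11 = 72.7%, the emoji subject 17/26 = 65.4% → the statement-style subject
Dormant: the statement-style subject 79/227 = 34.8%, the emoji subject 36/144 = 25.0% → the statement-style subject
Overall: the statement-style subject 87/238 = 36.6%, the emoji subject 53/170 = 31.2% → the statement-style subject
The statement-style subject wins overall and in every recipient group — no reversal.

No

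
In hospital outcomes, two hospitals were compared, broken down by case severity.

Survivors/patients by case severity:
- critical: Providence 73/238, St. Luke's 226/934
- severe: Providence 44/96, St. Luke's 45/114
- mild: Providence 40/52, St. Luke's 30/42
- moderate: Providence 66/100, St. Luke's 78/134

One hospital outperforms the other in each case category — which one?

Providence

Critical: Providence 73/238 = 30.7%, St. Luke's 226/934 = 24.2% → Providence
Severe: Providence 44/96 = 45.8%, St. Luke's 45/114 = 39.5% → Providence
Mild: Providence 40/52 = 76.9%, St. Luke's 30/42 = 71.4% → Providence
Moderate: Providence 66/100 = 66.0%, St. Luke's 78/134 = 58.2% → Providence
Providence has the higher rate in all 4 groups.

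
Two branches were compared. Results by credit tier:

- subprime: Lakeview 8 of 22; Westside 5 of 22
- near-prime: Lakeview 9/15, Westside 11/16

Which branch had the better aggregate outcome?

Lakeview

Subprime: Lakeview 8/22 = 36.4%, Westside 5/22 = 22.7% → Lakeview
Near-prime: Lakeview 9/15 = 60.0%, Westside 11/16 = 68.8% → Westside
Overall: Lakeview 17/37 = 45.9%, Westside 16/38 = 42.1% → Lakeview
(Neither sweeps every credit group, but Lakeview has the higher pooled rate.)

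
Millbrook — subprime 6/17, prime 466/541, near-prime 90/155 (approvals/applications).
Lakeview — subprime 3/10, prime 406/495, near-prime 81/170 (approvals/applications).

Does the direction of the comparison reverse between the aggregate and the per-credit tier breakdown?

No

Subprime: Millbrook 6/17 = 35.3%, Lakeview 3/10 = 30.0% → Millbrook
Prime: Millbrook 466/541 = 86.1%, Lakeview 406/495 = 82.0% → Millbrook
Near-prime: Millbrook 90/155 = 58.1%, Lakeview 81/170 = 47.6% → Millbrook
Overall: Millbrook 562/713 = 78.8%, Lakeview 490/675 = 72.6% → Millbrook
Millbrook wins overall and in every credit group — no reversal.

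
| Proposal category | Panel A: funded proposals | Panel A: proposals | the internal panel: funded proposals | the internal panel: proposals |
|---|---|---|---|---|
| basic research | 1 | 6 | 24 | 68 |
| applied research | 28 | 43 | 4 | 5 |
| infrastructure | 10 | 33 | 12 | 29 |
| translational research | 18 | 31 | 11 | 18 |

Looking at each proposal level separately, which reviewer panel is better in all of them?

Basic research: Panel A 1/6 = 16.7%, the internal panel 24/68 = 35.3% → the internal panel
Applied research: Panel A 28/43 = 65.1%, the internal panel 4/5 = 80.0% → the internal panel
Infrastructure: Panel A 10/33 = 30.3%, the internal panel 12/29 = 41.4% → the internal panel
Translational research: Panel A 18/31 = 58.1%, the internal panel 11/18 = 61.1% → the internal panel
The internal panel has the higher rate in all 4 groups.

the internal panel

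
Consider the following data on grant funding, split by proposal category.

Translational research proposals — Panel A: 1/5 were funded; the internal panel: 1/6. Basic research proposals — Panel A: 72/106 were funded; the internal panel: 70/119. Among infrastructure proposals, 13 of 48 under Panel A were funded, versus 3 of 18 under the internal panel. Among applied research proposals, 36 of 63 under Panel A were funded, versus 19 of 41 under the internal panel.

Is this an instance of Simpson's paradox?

Translational research: Panel A 1/5 = 20.0%, the internal panel 1/6 = 16.7% → Panel A
Basic research: Panel A 72/106 = 67.9%, the internal panel 70/119 = 58.8% → Panel A
Infrastructure: Panel A 13/48 = 27.1%, the internal panel 3/18 = 16.7% → Panel A
Applied research: Panel A 36/63 = 57.1%, the internal panel 19/41 = 46.3% → Panel A
Overall: Panel A 122/222 = 55.0%, the internal panel 93/184 = 50.5% → Panel A
Panel A wins overall and in every proposal group — no reversal.

No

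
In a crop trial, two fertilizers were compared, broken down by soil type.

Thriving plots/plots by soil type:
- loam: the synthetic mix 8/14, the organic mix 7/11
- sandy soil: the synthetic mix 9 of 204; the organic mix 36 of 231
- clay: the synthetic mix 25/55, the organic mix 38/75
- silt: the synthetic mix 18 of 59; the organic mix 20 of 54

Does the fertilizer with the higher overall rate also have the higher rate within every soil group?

Yes

Loam: the synthetic mix 8/14 = 57.1%, the organic mix 7/11 = 63.6% → the organic mix
Sandy soil: the synthetic mix 9/204 = 4.4%, the organic mix 36/231 = 15.6% → the organic mix
Clay: the synthetic mix 25/55 = 45.5%, the organic mix 38/75 = 50.7% → the organic mix
Silt: the synthetic mix 18/59 = 30.5%, the organic mix 20/54 = 37.0% → the organic mix
Overall: the synthetic mix 60/332 = 18.1%, the organic mix 101/371 = 27.2% → the organic mix
The organic mix wins overall and in every soil group — no reversal.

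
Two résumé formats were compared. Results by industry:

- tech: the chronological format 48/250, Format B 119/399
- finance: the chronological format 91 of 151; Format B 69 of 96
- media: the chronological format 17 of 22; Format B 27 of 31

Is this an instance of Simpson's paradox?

No

Tech: the chronological format 48/250 = 19.2%, Format B 119/399 = 29.8% → Format B
Finance: the chronological format 91/151 = 60.3%, Format B 69/96 = 71.9% → Format B
Media: the chronological format 17/22 = 77.3%, Format B 27/31 = 87.1% → Format B
Overall: the chronological format 156/423 = 36.9%, Format B 215/526 = 40.9% → Format B
Format B wins overall and in every industry group — no reversal.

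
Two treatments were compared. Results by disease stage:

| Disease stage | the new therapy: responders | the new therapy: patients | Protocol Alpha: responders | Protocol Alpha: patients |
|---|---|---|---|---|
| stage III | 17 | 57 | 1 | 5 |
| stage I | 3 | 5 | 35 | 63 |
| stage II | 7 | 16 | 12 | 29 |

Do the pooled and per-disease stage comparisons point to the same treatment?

Stage III: the new therapy 17/57 = 29.8%, Protocol Alpha 1/5 = 20.0% → the new therapy
Stage I: the new therapy 3/5 = 60.0%, Protocol Alpha 35/63 = 55.6% → the new therapy
Stage II: the new therapy 7/16 = 43.8%, Protocol Alpha 12/29 = 41.4% → the new therapy
Overall: the new therapy 27/78 = 34.6%, Protocol Alpha 48/97 = 49.5% → Protocol Alpha
The new therapy wins each disease group but Protocol Alpha wins overall — the comparison reverses. The new therapy's patients skew toward stage III, which has a lower base rate.

No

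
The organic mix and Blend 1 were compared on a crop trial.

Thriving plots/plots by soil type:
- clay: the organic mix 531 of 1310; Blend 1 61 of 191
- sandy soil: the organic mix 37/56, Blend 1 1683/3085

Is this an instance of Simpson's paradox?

Yes

Clay: the organic mix 531/1310 = 40.5%, Blend 1 61/191 = 31.9% → the organic mix
Sandy soil: the organic mix 37/56 = 66.1%, Blend 1 1683/3085 = 54.6% → the organic mix
Overall: the organic mix 568/1366 = 41.6%, Blend 1 1744/3276 = 53.2% → Blend 1
The organic mix wins each soil group but Blend 1 wins overall — the comparison reverses. The organic mix's plots skew toward clay, which has a lower base rate.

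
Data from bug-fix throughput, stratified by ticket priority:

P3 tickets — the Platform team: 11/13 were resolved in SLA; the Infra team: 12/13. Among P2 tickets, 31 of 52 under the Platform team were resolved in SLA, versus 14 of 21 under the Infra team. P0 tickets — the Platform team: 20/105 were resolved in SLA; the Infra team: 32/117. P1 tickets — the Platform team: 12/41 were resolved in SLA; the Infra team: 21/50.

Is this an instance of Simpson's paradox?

P3: the Platform team 11/13 = 84.6%, the Infra team 12/13 = 92.3% → the Infra team
P2: the Platform team 31/52 = 59.6%, the Infra team 14/21 = 66.7% → the Infra team
P0: the Platform team 20/105 = 19.0%, the Infra team 32/117 = 27.4% → the Infra team
P1: the Platform team 12/41 = 29.3%, the Infra team 21/50 = 42.0% → the Infra team
Overall: the Platform team 74/211 = 35.1%, the Infra team 79/201 = 39.3% → the Infra team
The Infra team wins overall and in every ticket group — no reversal.

No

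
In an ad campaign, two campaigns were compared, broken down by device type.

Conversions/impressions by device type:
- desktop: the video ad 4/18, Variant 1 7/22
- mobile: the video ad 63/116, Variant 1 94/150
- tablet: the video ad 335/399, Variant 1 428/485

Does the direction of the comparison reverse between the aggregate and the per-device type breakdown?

No

Desktop: the video ad 4/18 = 22.2%, Variant 1 7/22 = 31.8% → Variant 1
Mobile: the video ad 63/116 = 54.3%, Variant 1 94/150 = 62.7% → Variant 1
Tablet: the video ad 335/399 = 84.0%, Variant 1 428/485 = 88.2% → Variant 1
Overall: the video ad 402/533 = 75.4%, Variant 1 529/657 = 80.5% → Variant 1
Variant 1 wins overall and in every device group — no reversal.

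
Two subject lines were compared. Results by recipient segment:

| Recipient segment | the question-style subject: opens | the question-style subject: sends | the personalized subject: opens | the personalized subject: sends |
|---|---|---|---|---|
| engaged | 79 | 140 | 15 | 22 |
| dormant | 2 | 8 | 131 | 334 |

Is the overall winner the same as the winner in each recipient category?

Engaged: the question-style subject 79/140 = 56.4%, the personalized subject 15/22 = 68.2% → the personalized subject
Dormant: the question-style subject 2/8 = 25.0%, the personalized subject 131/334 = 39.2% → the personalized subject
Overall: the question-style subject 81/148 = 54.7%, the personalized subject 146/356 = 41.0% → the question-style subject
The personalized subject wins each recipient group but the question-style subject wins overall — the comparison reverses. The personalized subject's sends skew toward dormant, which has a lower base rate.

No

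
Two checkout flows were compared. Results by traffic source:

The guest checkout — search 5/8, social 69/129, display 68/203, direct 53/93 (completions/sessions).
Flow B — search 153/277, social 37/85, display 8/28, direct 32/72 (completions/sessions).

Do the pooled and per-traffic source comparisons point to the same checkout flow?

Search: the guest checkout 5/8 = 62.5%, Flow B 153/277 = 55.2% → the guest checkout
Social: the guest checkout 69/129 = 53.5%, Flow B 37/85 = 43.5% → the guest checkout
Display: the guest checkout 68/203 = 33.5%, Flow B 8/28 = 28.6% → the guest checkout
Direct: the guest checkout 53/93 = 57.0%, Flow B 32/72 = 44.4% → the guest checkout
Overall: the guest checkout 195/433 = 45.0%, Flow B 230/462 = 49.8% → Flow B
The guest checkout wins each traffic group but Flow B wins overall — the comparison reverses. The guest checkout's sessions skew toward display, which has a lower base rate.

No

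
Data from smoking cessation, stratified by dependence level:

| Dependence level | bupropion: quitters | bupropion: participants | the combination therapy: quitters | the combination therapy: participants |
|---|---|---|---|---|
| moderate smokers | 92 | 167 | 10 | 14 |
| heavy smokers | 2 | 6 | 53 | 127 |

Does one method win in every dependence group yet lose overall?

Yes

Moderate smokers: bupropion 92/167 = 55.1%, the combination therapy 10/14 = 71.4% → the combination therapy
Heavy smokers: bupropion 2/6 = 33.3%, the combination therapy 53/127 = 41.7% → the combination therapy
Overall: bupropion 94/173 = 54.3%, the combination therapy 63/141 = 44.7% → bupropion
The combination therapy wins each dependence group but bupropion wins overall — the comparison reverses. The combination therapy's participants skew toward heavy smokers, which has a lower base rate.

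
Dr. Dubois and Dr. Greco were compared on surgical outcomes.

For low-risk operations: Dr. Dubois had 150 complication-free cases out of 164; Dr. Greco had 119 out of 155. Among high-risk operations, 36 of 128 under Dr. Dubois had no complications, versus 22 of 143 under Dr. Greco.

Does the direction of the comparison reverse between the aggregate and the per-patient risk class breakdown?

Low-risk: Dr. Dubois 150/164 = 91.5%, Dr. Greco 119/155 = 76.8% → Dr. Dubois
High-risk: Dr. Dubois 36/128 = 28.1%, Dr. Greco 22/143 = 15.4% → Dr. Dubois
Overall: Dr. Dubois 186/292 = 63.7%, Dr. Greco 141/298 = 47.3% → Dr. Dubois
Dr. Dubois wins overall and in every patient risk group — no reversal.

No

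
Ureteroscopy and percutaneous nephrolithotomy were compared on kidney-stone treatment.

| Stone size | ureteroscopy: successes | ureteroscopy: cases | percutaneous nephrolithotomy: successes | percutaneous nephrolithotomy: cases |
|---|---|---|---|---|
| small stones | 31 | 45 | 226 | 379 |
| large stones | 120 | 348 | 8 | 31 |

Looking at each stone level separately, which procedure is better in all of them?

Small stones: ureteroscopy 31/45 = 68.9%, percutaneous nephrolithotomy 226/379 = 59.6% → ureteroscopy
Large stones: ureteroscopy 120/348 = 34.5%, percutaneous nephrolithotomy 8/31 = 25.8% → ureteroscopy
Ureteroscopy has the higher rate in both groups.

ureteroscopy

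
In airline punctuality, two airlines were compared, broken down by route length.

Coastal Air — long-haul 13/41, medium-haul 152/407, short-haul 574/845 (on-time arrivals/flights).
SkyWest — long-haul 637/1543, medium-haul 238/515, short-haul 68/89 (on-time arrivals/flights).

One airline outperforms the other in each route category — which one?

SkyWest

Long-haul: Coastal Air 13/41 = 31.7%, SkyWest 637/1543 = 41.3% → SkyWest
Medium-haul: Coastal Air 152/407 = 37.3%, SkyWest 238/515 = 46.2% → SkyWest
Short-haul: Coastal Air 574/845 = 67.9%, SkyWest 68/89 = 76.4% → SkyWest
SkyWest has the higher rate in all 3 groups.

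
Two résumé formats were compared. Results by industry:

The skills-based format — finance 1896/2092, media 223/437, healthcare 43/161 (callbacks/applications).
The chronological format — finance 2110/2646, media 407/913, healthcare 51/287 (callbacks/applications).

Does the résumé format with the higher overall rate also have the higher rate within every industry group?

Finance: the skills-based format 1896/2092 = 90.6%, the chronological format 2110/2646 = 79.7% → the skills-based format
Media: the skills-based format 223/437 = 51.0%, the chronological format 407/913 = 44.6% → the skills-based format
Healthcare: the skills-based format 43/161 = 26.7%, the chronological format 51/287 = 17.8% → the skills-based format
Overall: the skills-based format 2162/2690 = 80.4%, the chronological format 2568/3846 = 66.8% → the skills-based format
The skills-based format wins overall and in every industry group — no reversal.

Yes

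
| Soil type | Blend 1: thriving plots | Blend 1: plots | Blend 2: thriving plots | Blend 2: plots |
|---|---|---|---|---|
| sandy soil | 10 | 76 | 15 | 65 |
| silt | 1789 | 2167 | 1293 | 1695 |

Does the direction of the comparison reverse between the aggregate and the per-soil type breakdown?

Sandy soil: Blend 1 10/76 = 13.2%, Blend 2 15/65 = 23.1% → Blend 2
Silt: Blend 1 1789/2167 = 82.6%, Blend 2 1293/1695 = 76.3% → Blend 1
Overall: Blend 1 1799/2243 = 80.2%, Blend 2 1308/1760 = 74.3% → Blend 1
Neither sweeps: Blend 1 wins 1 of 2 groups, Blend 2 wins 1. Blend 1 wins overall but not every group — no Simpson reversal.

No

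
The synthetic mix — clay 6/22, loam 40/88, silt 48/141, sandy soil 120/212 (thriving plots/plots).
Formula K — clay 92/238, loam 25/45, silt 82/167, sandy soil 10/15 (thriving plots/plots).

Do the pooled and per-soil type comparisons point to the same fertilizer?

No

Clay: the synthetic mix 6/22 = 27.3%, Formula K 92/238 = 38.7% → Formula K
Loam: the synthetic mix 40/88 = 45.5%, Formula K 25/45 = 55.6% → Formula K
Silt: the synthetic mix 48/141 = 34.0%, Formula K 82/167 = 49.1% → Formula K
Sandy soil: the synthetic mix 120/212 = 56.6%, Formula K 10/15 = 66.7% → Formula K
Overall: the synthetic mix 214/463 = 46.2%, Formula K 209/465 = 44.9% → the synthetic mix
Formula K wins each soil group but the synthetic mix wins overall — the comparison reverses. Formula K's plots skew toward clay, which has a lower base rate.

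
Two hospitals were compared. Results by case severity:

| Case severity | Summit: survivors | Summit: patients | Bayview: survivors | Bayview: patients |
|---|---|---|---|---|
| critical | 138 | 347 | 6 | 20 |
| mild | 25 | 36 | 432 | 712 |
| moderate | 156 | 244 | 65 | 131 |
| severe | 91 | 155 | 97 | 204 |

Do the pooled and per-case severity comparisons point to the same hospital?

Critical: Summit 138/347 = 39.8%, Bayview 6/20 = 30.0% → Summit
Mild: Summit 25/36 = 69.4%, Bayview 432/712 = 60.7% → Summit
Moderate: Summit 156/244 = 63.9%, Bayview 65/131 = 49.6% → Summit
Severe: Summit 91/155 = 58.7%, Bayview 97/204 = 47.5% → Summit
Overall: Summit 410/782 = 52.4%, Bayview 600/1067 = 56.2% → Bayview
Summit wins each case group but Bayview wins overall — the comparison reverses. Summit's patients skew toward critical, which has a lower base rate.

No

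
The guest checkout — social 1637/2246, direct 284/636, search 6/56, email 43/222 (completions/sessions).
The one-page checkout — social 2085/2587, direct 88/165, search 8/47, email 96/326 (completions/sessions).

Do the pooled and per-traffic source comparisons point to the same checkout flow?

Social: the guest checkout 1637/2246 = 72.9%, the one-page checkout 2085/2587 = 80.6% → the one-page checkout
Direct: the guest checkout 284/636 = 44.7%, the one-page checkout 88/165 = 53.3% → the one-page checkout
Search: the guest checkout 6/56 = 10.7%, the one-page checkout 8/47 = 17.0% → the one-page checkout
Email: the guest checkout 43/222 = 19.4%, the one-page checkout 96/326 = 29.4% → the one-page checkout
Overall: the guest checkout 1970/3160 = 62.3%, the one-page checkout 2277/3125 = 72.9% → the one-page checkout
The one-page checkout wins overall and in every traffic group — no reversal.

Yes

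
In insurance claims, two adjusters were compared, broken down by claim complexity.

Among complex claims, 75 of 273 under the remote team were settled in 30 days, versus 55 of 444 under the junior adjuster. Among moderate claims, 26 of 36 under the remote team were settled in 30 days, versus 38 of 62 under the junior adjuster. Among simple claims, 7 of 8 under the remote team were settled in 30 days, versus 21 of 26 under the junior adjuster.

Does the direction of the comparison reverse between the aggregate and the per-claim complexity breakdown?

Complex: the remote team 75/273 = 27.5%, the junior adjuster 55/444 = 12.4% → the remote team
Moderate: the remote team 26/36 = 72.2%, the junior adjuster 38/62 = 61.3% → the remote team
Simple: the remote team 7/8 = 87.5%, the junior adjuster 21/26 = 80.8% → the remote team
Overall: the remote team 108/317 = 34.1%, the junior adjuster 114/532 = 21.4% → the remote team
The remote team wins overall and in every claim group — no reversal.

No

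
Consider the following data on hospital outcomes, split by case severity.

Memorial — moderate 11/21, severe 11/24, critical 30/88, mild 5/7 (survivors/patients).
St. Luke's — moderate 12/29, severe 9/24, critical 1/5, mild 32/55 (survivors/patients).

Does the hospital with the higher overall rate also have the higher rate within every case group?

No

Moderate: Memorial 11/21 = 52.4%, St. Luke's 12/29 = 41.4% → Memorial
Severe: Memorial 11/24 = 45.8%, St. Luke's 9/24 = 37.5% → Memorial
Critical: Memorial 30/88 = 34.1%, St. Luke's 1/5 = 20.0% → Memorial
Mild: Memorial 5/7 = 71.4%, St. Luke's 32/55 = 58.2% → Memorial
Overall: Memorial 57/140 = 40.7%, St. Luke's 54/113 = 47.8% → St. Luke's
Memorial wins each case group but St. Luke's wins overall — the comparison reverses. Memorial's patients skew toward critical, which has a lower base rate.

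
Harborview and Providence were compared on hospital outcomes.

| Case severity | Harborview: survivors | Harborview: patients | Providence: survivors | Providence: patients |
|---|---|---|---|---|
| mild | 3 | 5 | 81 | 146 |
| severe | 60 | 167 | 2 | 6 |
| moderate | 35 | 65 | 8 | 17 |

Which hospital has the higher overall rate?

Mild: Harborview 3/5 = 60.0%, Providence 81/146 = 55.5% → Harborview
Severe: Harborview 60/167 = 35.9%, Providence 2/6 = 33.3% → Harborview
Moderate: Harborview 35/65 = 53.8%, Providence 8/17 = 47.1% → Harborview
Overall: Harborview 98/237 = 41.4%, Providence 91/169 = 53.8% → Providence
(Harborview wins every case group but Providence wins overall — Harborview's patients skew toward the low-rate severe group.)

Providence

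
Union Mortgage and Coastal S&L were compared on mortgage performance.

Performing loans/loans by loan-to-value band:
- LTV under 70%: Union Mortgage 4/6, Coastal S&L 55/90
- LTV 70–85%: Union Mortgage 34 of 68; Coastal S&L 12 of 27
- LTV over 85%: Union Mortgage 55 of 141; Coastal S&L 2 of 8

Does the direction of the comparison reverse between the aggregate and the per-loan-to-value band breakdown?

LTV under 70%: Union Mortgage 4/6 = 66.7%, Coastal S&L 55/90 = 61.1% → Union Mortgage
LTV 70–85%: Union Mortgage 34/68 = 50.0%, Coastal S&L 12/27 = 44.4% → Union Mortgage
LTV over 85%: Union Mortgage 55/141 = 39.0%, Coastal S&L 2/8 = 25.0% → Union Mortgage
Overall: Union Mortgage 93/215 = 43.3%, Coastal S&L 69/125 = 55.2% → Coastal S&L
Union Mortgage wins each loan-to-value group but Coastal S&L wins overall — the comparison reverses. Union Mortgage's loans skew toward LTV over 85%, which has a lower base rate.

Yes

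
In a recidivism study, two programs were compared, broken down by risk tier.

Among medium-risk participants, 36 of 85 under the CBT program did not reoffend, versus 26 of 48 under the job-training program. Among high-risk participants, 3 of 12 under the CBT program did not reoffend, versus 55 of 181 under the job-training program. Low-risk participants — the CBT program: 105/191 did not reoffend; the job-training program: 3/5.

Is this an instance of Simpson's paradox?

Yes

Medium-risk: the CBT program 36/85 = 42.4%, the job-training program 26/48 = 54.2% → the job-training program
High-risk: the CBT program 3/12 = 25.0%, the job-training program 55/181 = 30.4% → the job-training program
Low-risk: the CBT program 105/191 = 55.0%, the job-training program 3/5 = 60.0% → the job-training program
Overall: the CBT program 144/288 = 50.0%, the job-training program 84/234 = 35.9% → the CBT program
The job-training program wins each risk group but the CBT program wins overall — the comparison reverses. The job-training program's participants skew toward high-risk, which has a lower base rate.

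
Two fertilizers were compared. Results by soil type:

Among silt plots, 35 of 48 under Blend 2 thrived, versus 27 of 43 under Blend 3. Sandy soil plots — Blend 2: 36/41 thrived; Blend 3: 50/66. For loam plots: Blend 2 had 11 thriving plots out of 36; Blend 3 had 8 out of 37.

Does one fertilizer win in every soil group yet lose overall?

Silt: Blend 2 35/48 = 72.9%, Blend 3 27/43 = 62.8% → Blend 2
Sandy soil: Blend 2 36/41 = 87.8%, Blend 3 50/66 = 75.8% → Blend 2
Loam: Blend 2 11/36 = 30.6%, Blend 3 8/37 = 21.6% → Blend 2
Overall: Blend 2 82/125 = 65.6%, Blend 3 85/146 = 58.2% → Blend 2
Blend 2 wins overall and in every soil group — no reversal.

No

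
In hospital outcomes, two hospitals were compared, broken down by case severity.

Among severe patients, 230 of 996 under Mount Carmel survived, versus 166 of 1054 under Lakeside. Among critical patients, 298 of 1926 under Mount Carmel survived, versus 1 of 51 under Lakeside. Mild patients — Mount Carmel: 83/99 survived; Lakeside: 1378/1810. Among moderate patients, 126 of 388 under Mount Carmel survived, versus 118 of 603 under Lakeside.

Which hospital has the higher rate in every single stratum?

Severe: Mount Carmel 230/996 = 23.1%, Lakeside 166/1054 = 15.7% → Mount Carmel
Critical: Mount Carmel 298/1926 = 15.5%, Lakeside 1/51 = 2.0% → Mount Carmel
Mild: Mount Carmel 83/99 = 83.8%, Lakeside 1378/1810 = 76.1% → Mount Carmel
Moderate: Mount Carmel 126/388 = 32.5%, Lakeside 118/603 = 19.6% → Mount Carmel
Mount Carmel has the higher rate in all 4 groups.

Mount Carmel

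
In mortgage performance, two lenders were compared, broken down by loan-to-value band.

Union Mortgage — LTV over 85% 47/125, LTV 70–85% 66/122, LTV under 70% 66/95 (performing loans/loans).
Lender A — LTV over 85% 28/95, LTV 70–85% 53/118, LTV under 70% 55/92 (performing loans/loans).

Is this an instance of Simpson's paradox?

No

LTV over 85%: Union Mortgage 47/125 = 37.6%, Lender A 28/95 = 29.5% → Union Mortgage
LTV 70–85%: Union Mortgage 66/122 = 54.1%, Lender A 53/118 = 44.9% → Union Mortgage
LTV under 70%: Union Mortgage 66/95 = 69.5%, Lender A 55/92 = 59.8% → Union Mortgage
Overall: Union Mortgage 179/342 = 52.3%, Lender A 136/305 = 44.6% → Union Mortgage
Union Mortgage wins overall and in every loan-to-value group — no reversal.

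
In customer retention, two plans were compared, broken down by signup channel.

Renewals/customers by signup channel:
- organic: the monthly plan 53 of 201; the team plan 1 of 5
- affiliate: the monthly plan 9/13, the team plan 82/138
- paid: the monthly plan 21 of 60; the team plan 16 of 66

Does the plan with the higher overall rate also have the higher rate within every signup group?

Organic: the monthly plan 53/201 = 26.4%, the team plan 1/5 = 20.0% → the monthly plan
Affiliate: the monthly plan 9/13 = 69.2%, the team plan 82/138 = 59.4% → the monthly plan
Paid: the monthly plan 21/60 = 35.0%, the team plan 16/66 = 24.2% → the monthly plan
Overall: the monthly plan 83/274 = 30.3%, the team plan 99/209 = 47.4% → the team plan
The monthly plan wins each signup group but the team plan wins overall — the comparison reverses. The monthly plan's customers skew toward organic, which has a lower base rate.

No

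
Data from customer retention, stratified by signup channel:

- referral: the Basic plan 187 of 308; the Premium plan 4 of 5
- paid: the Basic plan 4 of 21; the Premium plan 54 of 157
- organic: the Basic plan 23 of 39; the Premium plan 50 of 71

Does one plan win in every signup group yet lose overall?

Referral: the Basic plan 187/308 = 60.7%, the Premium plan 4/5 = 80.0% → the Premium plan
Paid: the Basic plan 4/21 = 19.0%, the Premium plan 54/157 = 34.4% → the Premium plan
Organic: the Basic plan 23/39 = 59.0%, the Premium plan 50/71 = 70.4% → the Premium plan
Overall: the Basic plan 214/368 = 58.2%, the Premium plan 108/233 = 46.4% → the Basic plan
The Premium plan wins each signup group but the Basic plan wins overall — the comparison reverses. The Premium plan's customers skew toward paid, which has a lower base rate.

Yes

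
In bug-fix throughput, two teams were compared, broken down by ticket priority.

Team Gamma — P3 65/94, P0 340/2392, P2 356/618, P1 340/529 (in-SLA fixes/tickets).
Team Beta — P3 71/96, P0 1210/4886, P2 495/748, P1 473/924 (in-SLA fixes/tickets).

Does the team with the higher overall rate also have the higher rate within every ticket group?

No

P3: Team Gamma 65/94 = 69.1%, Team Beta 71/96 = 74.0% → Team Beta
P0: Team Gamma 340/2392 = 14.2%, Team Beta 1210/4886 = 24.8% → Team Beta
P2: Team Gamma 356/618 = 57.6%, Team Beta 495/748 = 66.2% → Team Beta
P1: Team Gamma 340/529 = 64.3%, Team Beta 473/924 = 51.2% → Team Gamma
Overall: Team Gamma 1101/3633 = 30.3%, Team Beta 2249/6654 = 33.8% → Team Beta
Neither sweeps: Team Gamma wins 1 of 4 groups, Team Beta wins 3. Team Beta wins overall but not every group — no Simpson reversal.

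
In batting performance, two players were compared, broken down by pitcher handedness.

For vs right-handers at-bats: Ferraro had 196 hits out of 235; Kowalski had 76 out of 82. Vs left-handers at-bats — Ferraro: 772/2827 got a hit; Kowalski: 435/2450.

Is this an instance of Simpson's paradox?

No

Vs right-handers: Ferraro 196/235 = 83.4%, Kowalski 76/82 = 92.7% → Kowalski
Vs left-handers: Ferraro 772/2827 = 27.3%, Kowalski 435/2450 = 17.8% → Ferraro
Overall: Ferraro 968/3062 = 31.6%, Kowalski 511/2532 = 20.2% → Ferraro
Neither sweeps: Ferraro wins 1 of 2 groups, Kowalski wins 1. Ferraro wins overall but not every group — no Simpson reversal.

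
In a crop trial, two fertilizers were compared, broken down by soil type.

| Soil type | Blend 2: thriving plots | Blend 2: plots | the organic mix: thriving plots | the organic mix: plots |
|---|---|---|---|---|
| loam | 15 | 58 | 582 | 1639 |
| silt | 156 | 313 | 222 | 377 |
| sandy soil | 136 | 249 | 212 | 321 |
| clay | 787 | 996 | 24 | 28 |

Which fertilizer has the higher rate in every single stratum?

the organic mix

Loam: Blend 2 15/58 = 25.9%, the organic mix 582/1639 = 35.5% → the organic mix
Silt: Blend 2 156/313 = 49.8%, the organic mix 222/377 = 58.9% → the organic mix
Sandy soil: Blend 2 136/249 = 54.6%, the organic mix 212/321 = 66.0% → the organic mix
Clay: Blend 2 787/996 = 79.0%, the organic mix 24/28 = 85.7% → the organic mix
The organic mix has the higher rate in all 4 groups.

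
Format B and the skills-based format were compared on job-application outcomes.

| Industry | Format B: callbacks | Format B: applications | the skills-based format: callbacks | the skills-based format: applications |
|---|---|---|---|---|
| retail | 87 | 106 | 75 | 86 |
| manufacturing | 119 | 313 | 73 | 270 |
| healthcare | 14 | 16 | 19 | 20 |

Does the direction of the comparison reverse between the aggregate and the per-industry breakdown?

Retail: Format B 87/106 = 82.1%, the skills-based format 75/86 = 87.2% → the skills-based format
Manufacturing: Format B 119/313 = 38.0%, the skills-based format 73/270 = 27.0% → Format B
Healthcare: Format B 14/16 = 87.5%, the skills-based format 19/20 = 95.0% → the skills-based format
Overall: Format B 220/435 = 50.6%, the skills-based format 167/376 = 44.4% → Format B
Neither sweeps: Format B wins 1 of 3 groups, the skills-based format wins 2. Format B wins overall but not every group — no Simpson reversal.

No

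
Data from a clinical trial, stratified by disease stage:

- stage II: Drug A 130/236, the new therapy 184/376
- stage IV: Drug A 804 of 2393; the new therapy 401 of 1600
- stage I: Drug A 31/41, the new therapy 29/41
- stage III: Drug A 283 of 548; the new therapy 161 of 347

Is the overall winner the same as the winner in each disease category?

Stage II: Drug A 130/236 = 55.1%, the new therapy 184/376 = 48.9% → Drug A
Stage IV: Drug A 804/2393 = 33.6%, the new therapy 401/1600 = 25.1% → Drug A
Stage I: Drug A 31/41 = 75.6%, the new therapy 29/41 = 70.7% → Drug A
Stage III: Drug A 283/548 = 51.6%, the new therapy 161/347 = 46.4% → Drug A
Overall: Drug A 1248/3218 = 38.8%, the new therapy 775/2364 = 32.8% → Drug A
Drug A wins overall and in every disease group — no reversal.

Yes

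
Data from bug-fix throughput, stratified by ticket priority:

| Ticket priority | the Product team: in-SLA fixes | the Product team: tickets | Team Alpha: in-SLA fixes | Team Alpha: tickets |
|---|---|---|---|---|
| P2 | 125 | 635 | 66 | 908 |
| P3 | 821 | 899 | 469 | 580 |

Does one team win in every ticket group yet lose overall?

No

P2: the Product team 125/635 = 19.7%, Team Alpha 66/908 = 7.3% → the Product team
P3: the Product team 821/899 = 91.3%, Team Alpha 469/580 = 80.9% → the Product team
Overall: the Product team 946/1534 = 61.7%, Team Alpha 535/1488 = 36.0% → the Product team
The Product team wins overall and in every ticket group — no reversal.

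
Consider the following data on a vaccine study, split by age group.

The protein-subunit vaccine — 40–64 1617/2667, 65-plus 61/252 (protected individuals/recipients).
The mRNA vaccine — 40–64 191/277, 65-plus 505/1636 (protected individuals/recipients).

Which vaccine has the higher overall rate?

the protein-subunit vaccine

40–64: the protein-subunit vaccine 1617/2667 = 60.6%, the mRNA vaccine 191/277 = 69.0% → the mRNA vaccine
65-plus: the protein-subunit vaccine 61/252 = 24.2%, the mRNA vaccine 505/1636 = 30.9% → the mRNA vaccine
Overall: the protein-subunit vaccine 1678/2919 = 57.5%, the mRNA vaccine 696/1913 = 36.4% → the protein-subunit vaccine
(The mRNA vaccine wins every age group but the protein-subunit vaccine wins overall — the mRNA vaccine's recipients skew toward the low-rate 65-plus group.)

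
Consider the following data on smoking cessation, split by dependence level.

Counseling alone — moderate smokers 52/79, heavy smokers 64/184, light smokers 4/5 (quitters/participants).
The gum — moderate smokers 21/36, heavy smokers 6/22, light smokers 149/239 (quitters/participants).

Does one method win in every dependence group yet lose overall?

Moderate smokers: counseling alone 52/79 = 65.8%, the gum 21/36 = 58.3% → counseling alone
Heavy smokers: counseling alone 64/184 = 34.8%, the gum 6/22 = 27.3% → counseling alone
Light smokers: counseling alone 4/5 = 80.0%, the gum 149/239 = 62.3% → counseling alone
Overall: counseling alone 120/268 = 44.8%, the gum 176/297 = 59.3% → the gum
Counseling alone wins each dependence group but the gum wins overall — the comparison reverses. Counseling alone's participants skew toward heavy smokers, which has a lower base rate.

Yes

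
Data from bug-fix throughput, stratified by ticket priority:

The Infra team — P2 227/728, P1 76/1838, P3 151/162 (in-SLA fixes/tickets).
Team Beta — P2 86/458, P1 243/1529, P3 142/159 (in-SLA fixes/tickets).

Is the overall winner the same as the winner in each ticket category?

No

P2: the Infra team 227/728 = 31.2%, Team Beta 86/458 = 18.8% → the Infra team
P1: the Infra team 76/1838 = 4.1%, Team Beta 243/1529 = 15.9% → Team Beta
P3: the Infra team 151/162 = 93.2%, Team Beta 142/159 = 89.3% → the Infra team
Overall: the Infra team 454/2728 = 16.6%, Team Beta 471/2146 = 21.9% → Team Beta
Neither sweeps: the Infra team wins 2 of 3 groups, Team Beta wins 1. Team Beta wins overall but not every group — no Simpson reversal.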